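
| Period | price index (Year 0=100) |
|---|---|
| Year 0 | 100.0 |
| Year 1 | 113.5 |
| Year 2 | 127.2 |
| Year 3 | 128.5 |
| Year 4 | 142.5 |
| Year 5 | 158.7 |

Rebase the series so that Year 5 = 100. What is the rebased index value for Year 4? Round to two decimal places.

89.79

Rebased(Year 4) = 142.5 / 158.7 × 100 = 89.7921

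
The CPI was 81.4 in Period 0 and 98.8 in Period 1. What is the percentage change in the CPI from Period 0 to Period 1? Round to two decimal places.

Change = (98.8 − 81.4) / 81.4 × 100
       = 17.4 / 81.4 × 100 = 21.3759%

21.38%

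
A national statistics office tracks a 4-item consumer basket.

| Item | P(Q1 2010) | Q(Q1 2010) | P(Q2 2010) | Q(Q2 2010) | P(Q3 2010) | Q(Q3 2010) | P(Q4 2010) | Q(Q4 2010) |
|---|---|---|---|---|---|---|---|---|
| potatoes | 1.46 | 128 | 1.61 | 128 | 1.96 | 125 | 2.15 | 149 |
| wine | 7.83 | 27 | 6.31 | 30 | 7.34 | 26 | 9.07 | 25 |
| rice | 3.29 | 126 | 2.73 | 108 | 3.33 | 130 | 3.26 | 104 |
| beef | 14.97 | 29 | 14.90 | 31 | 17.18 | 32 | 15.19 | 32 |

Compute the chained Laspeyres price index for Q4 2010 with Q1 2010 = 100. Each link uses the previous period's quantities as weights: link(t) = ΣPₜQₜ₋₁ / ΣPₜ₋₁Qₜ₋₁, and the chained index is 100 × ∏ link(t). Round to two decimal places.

109.06

Link Q1 2010→Q2 2010:
ΣP(Q2 2010)Q(Q1 2010) = 1.61×128 + 6.31×27 + 2.73×126 + 14.90×29 = 206.08 + 170.37 + 343.98 + 432.1 = 1152.53
ΣP(Q1 2010)Q(Q1 2010) = 1.46×128 + 7.83×27 + 3.29×126 + 14.97×29 = 186.88 + 211.41 + 414.54 + 434.13 = 1246.96
link = 1152.53/1246.96 = 0.924272
Link Q2 2010→Q3 2010:
ΣP(Q3 2010)Q(Q2 2010) = 1.96×128 + 7.34×30 + 3.33×108 + 17.18×31 = 250.88 + 220.2 + 359.64 + 532.58 = 1363.3
ΣP(Q2 2010)Q(Q2 2010) = 1.61×128 + 6.31×30 + 2.73×108 + 14.90×31 = 206.08 + 189.3 + 294.84 + 461.9 = 1152.12
link = 1363.3/1152.12 = 1.183297
Link Q3 2010→Q4 2010:
ΣP(Q4 2010)Q(Q3 2010) = 2.15×125 + 9.07×26 + 3.26×130 + 15.19×32 = 268.75 + 235.82 + 423.8 + 486.08 = 1414.45
ΣP(Q3 2010)Q(Q3 2010) = 1.96×125 + 7.34×26 + 3.33×130 + 17.18×32 = 245 + 190.84 + 432.9 + 549.76 = 1418.5
link = 1414.45/1418.5 = 0.997145
Chained index = 100 × 0.924272 × 1.183297 × 0.997145 = 109.0565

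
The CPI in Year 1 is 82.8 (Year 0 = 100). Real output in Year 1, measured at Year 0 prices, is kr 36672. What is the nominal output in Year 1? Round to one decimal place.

30364.4

Nominal = Real × (Index/100) = 36672 × (82.8/100)
        = 36672 × 0.828 = 30364.4160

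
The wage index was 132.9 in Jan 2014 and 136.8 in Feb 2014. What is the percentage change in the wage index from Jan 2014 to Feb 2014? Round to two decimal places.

2.93%

Change = (136.8 − 132.9) / 132.9 × 100
       = 3.9 / 132.9 × 100 = 2.9345%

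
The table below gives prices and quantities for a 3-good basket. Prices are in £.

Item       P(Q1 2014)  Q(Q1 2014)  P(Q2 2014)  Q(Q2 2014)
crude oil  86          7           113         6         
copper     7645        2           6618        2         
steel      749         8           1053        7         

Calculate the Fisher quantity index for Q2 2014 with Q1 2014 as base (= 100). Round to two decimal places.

95.49

Laspeyres component (base-period weights):
ΣP(Q1 2014)Q(Q2 2014) = 86×6 + 7645×2 + 749×7 = 516 + 15290 + 5243 = 21049
ΣP(Q1 2014)Q(Q1 2014) = 86×7 + 7645×2 + 749×8 = 602 + 15290 + 5992 = 21884
L = 21049 / 21884 × 100 = 96.1844
Paasche component (current-period weights):
ΣP(Q2 2014)Q(Q2 2014) = 113×6 + 6618×2 + 1053×7 = 678 + 13236 + 7371 = 21285
ΣP(Q2 2014)Q(Q1 2014) = 113×7 + 6618×2 + 1053×8 = 791 + 13236 + 8424 = 22451
P = 21285 / 22451 × 100 = 94.8065
Fisher = √(L × P) = √(96.1844 × 94.8065) = 95.4930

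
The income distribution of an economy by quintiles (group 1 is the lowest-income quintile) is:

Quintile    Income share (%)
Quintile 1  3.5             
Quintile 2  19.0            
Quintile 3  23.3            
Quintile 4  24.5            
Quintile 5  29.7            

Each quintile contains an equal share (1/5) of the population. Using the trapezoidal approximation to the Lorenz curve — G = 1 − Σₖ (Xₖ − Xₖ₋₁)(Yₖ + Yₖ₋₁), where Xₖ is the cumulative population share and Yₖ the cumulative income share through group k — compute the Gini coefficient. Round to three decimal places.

Cumulative income shares Yₖ: 0.0350, 0.2250, 0.4580, 0.7030, 1.0000
Σ (Xₖ−Xₖ₋₁)(Yₖ+Yₖ₋₁) = (1/5)(0.0350+0.0000) + (1/5)(0.2250+0.0350) + (1/5)(0.4580+0.2250) + (1/5)(0.7030+0.4580) + (1/5)(1.0000+0.7030)
  = 0.0070 + 0.0520 + 0.1366 + 0.2322 + 0.3406 = 0.7684
G = 1 − 0.7684 = 0.2316

0.232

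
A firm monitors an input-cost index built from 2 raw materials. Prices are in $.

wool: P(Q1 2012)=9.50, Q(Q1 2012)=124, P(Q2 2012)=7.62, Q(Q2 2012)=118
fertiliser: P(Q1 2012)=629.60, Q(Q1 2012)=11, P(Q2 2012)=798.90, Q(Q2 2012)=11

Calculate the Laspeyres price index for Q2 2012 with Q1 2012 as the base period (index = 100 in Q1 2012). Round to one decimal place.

Laspeyres price index uses base-period quantities as weights.
ΣP(Q2 2012)·Q(Q1 2012) = 7.62×124 + 798.90×11 = 944.88 + 8787.9 = 9732.78
ΣP(Q1 2012)·Q(Q1 2012) = 9.50×124 + 629.60×11 = 1178 + 6925.6 = 8103.6
Index = 9732.78 / 8103.6 × 100 = 120.1044

120.1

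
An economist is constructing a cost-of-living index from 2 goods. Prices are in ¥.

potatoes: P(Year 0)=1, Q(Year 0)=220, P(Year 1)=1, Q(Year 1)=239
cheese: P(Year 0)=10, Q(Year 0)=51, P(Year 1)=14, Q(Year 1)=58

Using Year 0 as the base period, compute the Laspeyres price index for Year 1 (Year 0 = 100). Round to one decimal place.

127.9

Laspeyres price index uses base-period quantities as weights.
ΣP(Year 1)·Q(Year 0) = 1×220 + 14×51 = 220 + 714 = 934
ΣP(Year 0)·Q(Year 0) = 1×220 + 10×51 = 220 + 510 = 730
Index = 934 / 730 × 100 = 127.9452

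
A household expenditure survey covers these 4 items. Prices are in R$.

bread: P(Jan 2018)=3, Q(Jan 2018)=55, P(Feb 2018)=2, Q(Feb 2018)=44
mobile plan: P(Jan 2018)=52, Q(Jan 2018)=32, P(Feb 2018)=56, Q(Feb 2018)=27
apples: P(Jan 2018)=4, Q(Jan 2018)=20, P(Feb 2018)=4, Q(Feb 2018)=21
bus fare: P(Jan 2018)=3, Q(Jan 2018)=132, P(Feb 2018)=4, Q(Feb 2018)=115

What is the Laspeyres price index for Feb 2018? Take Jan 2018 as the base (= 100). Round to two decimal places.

Laspeyres price index uses base-period quantities as weights.
ΣP(Feb 2018)·Q(Jan 2018) = 2×55 + 56×32 + 4×20 + 4×132 = 110 + 1792 + 80 + 528 = 2510
ΣP(Jan 2018)·Q(Jan 2018) = 3×55 + 52×32 + 4×20 + 3×132 = 165 + 1664 + 80 + 396 = 2305
Index = 2510 / 2305 × 100 = 108.8937

108.89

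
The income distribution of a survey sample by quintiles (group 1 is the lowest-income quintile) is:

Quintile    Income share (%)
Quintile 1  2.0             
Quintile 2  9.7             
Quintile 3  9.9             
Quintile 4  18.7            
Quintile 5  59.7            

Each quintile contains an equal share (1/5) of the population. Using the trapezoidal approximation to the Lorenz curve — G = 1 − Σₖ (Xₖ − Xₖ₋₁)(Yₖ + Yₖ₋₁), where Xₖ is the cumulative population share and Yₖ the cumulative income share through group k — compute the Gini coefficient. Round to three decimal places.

Cumulative income shares Yₖ: 0.0200, 0.1170, 0.2160, 0.4030, 1.0000
Σ (Xₖ−Xₖ₋₁)(Yₖ+Yₖ₋₁) = (1/5)(0.0200+0.0000) + (1/5)(0.1170+0.0200) + (1/5)(0.2160+0.1170) + (1/5)(0.4030+0.2160) + (1/5)(1.0000+0.4030)
  = 0.0040 + 0.0274 + 0.0666 + 0.1238 + 0.2806 = 0.5024
G = 1 − 0.5024 = 0.4976

0.498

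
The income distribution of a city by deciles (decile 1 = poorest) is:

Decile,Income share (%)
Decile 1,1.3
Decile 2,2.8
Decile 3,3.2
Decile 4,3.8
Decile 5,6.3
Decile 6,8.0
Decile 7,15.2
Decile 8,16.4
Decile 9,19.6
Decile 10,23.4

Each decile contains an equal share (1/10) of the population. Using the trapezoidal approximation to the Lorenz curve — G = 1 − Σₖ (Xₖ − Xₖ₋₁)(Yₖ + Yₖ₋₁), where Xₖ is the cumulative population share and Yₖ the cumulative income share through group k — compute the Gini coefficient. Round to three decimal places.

0.418

Cumulative income shares Yₖ: 0.0130, 0.0410, 0.0730, 0.1110, 0.1740, 0.2540, 0.4060, 0.5700, 0.7660, 1.0000
Σ (Xₖ−Xₖ₋₁)(Yₖ+Yₖ₋₁) = (1/10)(0.0130+0.0000) + (1/10)(0.0410+0.0130) + (1/10)(0.0730+0.0410) + (1/10)(0.1110+0.0730) + (1/10)(0.1740+0.1110) + (1/10)(0.2540+0.1740) + (1/10)(0.4060+0.2540) + (1/10)(0.5700+0.4060) + (1/10)(0.7660+0.5700) + (1/10)(1.0000+0.7660)
  = 0.0013 + 0.0054 + 0.0114 + 0.0184 + 0.0285 + 0.0428 + 0.0660 + 0.0976 + 0.1336 + 0.1766 = 0.5816
G = 1 − 0.5816 = 0.4184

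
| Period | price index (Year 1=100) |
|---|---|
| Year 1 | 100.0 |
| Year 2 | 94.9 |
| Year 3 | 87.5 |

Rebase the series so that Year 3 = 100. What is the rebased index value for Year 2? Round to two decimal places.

Rebased(Year 2) = 94.9 / 87.5 × 100 = 108.4571

108.46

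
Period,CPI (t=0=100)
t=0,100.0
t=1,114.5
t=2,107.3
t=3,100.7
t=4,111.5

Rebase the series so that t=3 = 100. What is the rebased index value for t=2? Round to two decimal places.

Rebased(t=2) = 107.3 / 100.7 × 100 = 106.5541

106.55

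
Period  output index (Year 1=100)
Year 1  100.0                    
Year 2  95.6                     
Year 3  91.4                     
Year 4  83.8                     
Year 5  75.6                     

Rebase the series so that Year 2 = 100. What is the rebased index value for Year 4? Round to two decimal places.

87.66

Rebased(Year 4) = 83.8 / 95.6 × 100 = 87.6569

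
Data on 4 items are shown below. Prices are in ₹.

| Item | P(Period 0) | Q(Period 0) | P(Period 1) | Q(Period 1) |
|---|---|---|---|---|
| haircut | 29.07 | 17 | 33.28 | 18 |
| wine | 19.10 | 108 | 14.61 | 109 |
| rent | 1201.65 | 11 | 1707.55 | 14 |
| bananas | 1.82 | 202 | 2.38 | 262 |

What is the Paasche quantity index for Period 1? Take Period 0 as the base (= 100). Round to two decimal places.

124.82

Paasche quantity index uses current-period prices as weights.
ΣP(Period 1)·Q(Period 1) = 33.28×18 + 14.61×109 + 1707.55×14 + 2.38×262 = 599.04 + 1592.49 + 23905.7 + 623.56 = 26720.79
ΣP(Period 1)·Q(Period 0) = 33.28×17 + 14.61×108 + 1707.55×11 + 2.38×202 = 565.76 + 1577.88 + 18783.05 + 480.76 = 21407.45
Index = 26720.79 / 21407.45 × 100 = 124.8201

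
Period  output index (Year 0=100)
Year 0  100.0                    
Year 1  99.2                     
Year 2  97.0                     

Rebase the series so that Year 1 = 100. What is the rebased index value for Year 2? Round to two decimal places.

97.78

Rebased(Year 2) = 97.0 / 99.2 × 100 = 97.7823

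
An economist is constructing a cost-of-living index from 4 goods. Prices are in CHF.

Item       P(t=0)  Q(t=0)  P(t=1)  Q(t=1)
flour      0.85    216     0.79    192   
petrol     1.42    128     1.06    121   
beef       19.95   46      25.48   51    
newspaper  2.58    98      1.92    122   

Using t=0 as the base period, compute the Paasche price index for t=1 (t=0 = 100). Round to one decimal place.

108.8

Paasche price index uses current-period quantities as weights.
ΣP(t=1)·Q(t=1) = 0.79×192 + 1.06×121 + 25.48×51 + 1.92×122 = 151.68 + 128.26 + 1299.48 + 234.24 = 1813.66
ΣP(t=0)·Q(t=1) = 0.85×192 + 1.42×121 + 19.95×51 + 2.58×122 = 163.2 + 171.82 + 1017.45 + 314.76 = 1667.23
Index = 1813.66 / 1667.23 × 100 = 108.7828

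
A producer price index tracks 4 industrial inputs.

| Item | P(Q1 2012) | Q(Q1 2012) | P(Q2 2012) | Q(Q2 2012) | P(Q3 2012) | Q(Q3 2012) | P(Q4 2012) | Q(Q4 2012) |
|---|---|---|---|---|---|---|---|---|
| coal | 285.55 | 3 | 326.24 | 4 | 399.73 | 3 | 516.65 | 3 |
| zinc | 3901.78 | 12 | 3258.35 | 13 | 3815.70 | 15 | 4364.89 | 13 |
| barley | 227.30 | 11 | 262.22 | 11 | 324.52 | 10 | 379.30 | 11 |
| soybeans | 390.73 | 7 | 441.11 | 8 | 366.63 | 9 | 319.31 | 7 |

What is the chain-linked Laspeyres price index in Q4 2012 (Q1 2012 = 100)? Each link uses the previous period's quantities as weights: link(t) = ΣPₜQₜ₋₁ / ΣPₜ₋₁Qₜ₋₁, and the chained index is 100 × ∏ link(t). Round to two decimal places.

113.73

Link Q1 2012→Q2 2012:
ΣP(Q2 2012)Q(Q1 2012) = 326.24×3 + 3258.35×12 + 262.22×11 + 441.11×7 = 978.72 + 39100.2 + 2884.42 + 3087.77 = 46051.11
ΣP(Q1 2012)Q(Q1 2012) = 285.55×3 + 3901.78×12 + 227.30×11 + 390.73×7 = 856.65 + 46821.36 + 2500.3 + 2735.11 = 52913.42
link = 46051.11/52913.42 = 0.870311
Link Q2 2012→Q3 2012:
ΣP(Q3 2012)Q(Q2 2012) = 399.73×4 + 3815.70×13 + 324.52×11 + 366.63×8 = 1598.92 + 49604.1 + 3569.72 + 2933.04 = 57705.78
ΣP(Q2 2012)Q(Q2 2012) = 326.24×4 + 3258.35×13 + 262.22×11 + 441.11×8 = 1304.96 + 42358.55 + 2884.42 + 3528.88 = 50076.81
link = 57705.78/50076.81 = 1.152345
Link Q3 2012→Q4 2012:
ΣP(Q4 2012)Q(Q3 2012) = 516.65×3 + 4364.89×15 + 379.30×10 + 319.31×9 = 1549.95 + 65473.35 + 3793 + 2873.79 = 73690.09
ΣP(Q3 2012)Q(Q3 2012) = 399.73×3 + 3815.70×15 + 324.52×10 + 366.63×9 = 1199.19 + 57235.5 + 3245.2 + 3299.67 = 64979.56
link = 73690.09/64979.56 = 1.134050
Chained index = 100 × 0.870311 × 1.152345 × 1.134050 = 113.7337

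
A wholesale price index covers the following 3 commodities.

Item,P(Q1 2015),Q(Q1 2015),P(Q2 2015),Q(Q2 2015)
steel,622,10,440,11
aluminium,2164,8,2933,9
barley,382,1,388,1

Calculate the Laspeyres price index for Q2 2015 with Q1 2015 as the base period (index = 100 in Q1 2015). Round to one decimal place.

118.1

Laspeyres price index uses base-period quantities as weights.
ΣP(Q2 2015)·Q(Q1 2015) = 440×10 + 2933×8 + 388×1 = 4400 + 23464 + 388 = 28252
ΣP(Q1 2015)·Q(Q1 2015) = 622×10 + 2164×8 + 382×1 = 6220 + 17312 + 382 = 23914
Index = 28252 / 23914 × 100 = 118.1400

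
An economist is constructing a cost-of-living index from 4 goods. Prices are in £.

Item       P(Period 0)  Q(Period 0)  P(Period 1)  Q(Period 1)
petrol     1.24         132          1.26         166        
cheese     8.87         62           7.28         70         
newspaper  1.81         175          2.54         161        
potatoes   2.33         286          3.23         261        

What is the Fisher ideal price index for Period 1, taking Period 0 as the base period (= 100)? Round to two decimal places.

115.59

Laspeyres component (base-period weights):
ΣP(Period 1)Q(Period 0) = 1.26×132 + 7.28×62 + 2.54×175 + 3.23×286 = 166.32 + 451.36 + 444.5 + 923.78 = 1985.96
ΣP(Period 0)Q(Period 0) = 1.24×132 + 8.87×62 + 1.81×175 + 2.33×286 = 163.68 + 549.94 + 316.75 + 666.38 = 1696.75
L = 1985.96 / 1696.75 × 100 = 117.0449
Paasche component (current-period weights):
ΣP(Period 1)Q(Period 1) = 1.26×166 + 7.28×70 + 2.54×161 + 3.23×261 = 209.16 + 509.6 + 408.94 + 843.03 = 1970.73
ΣP(Period 0)Q(Period 1) = 1.24×166 + 8.87×70 + 1.81×161 + 2.33×261 = 205.84 + 620.9 + 291.41 + 608.13 = 1726.28
P = 1970.73 / 1726.28 × 100 = 114.1605
Fisher = √(L × P) = √(117.0449 × 114.1605) = 115.5937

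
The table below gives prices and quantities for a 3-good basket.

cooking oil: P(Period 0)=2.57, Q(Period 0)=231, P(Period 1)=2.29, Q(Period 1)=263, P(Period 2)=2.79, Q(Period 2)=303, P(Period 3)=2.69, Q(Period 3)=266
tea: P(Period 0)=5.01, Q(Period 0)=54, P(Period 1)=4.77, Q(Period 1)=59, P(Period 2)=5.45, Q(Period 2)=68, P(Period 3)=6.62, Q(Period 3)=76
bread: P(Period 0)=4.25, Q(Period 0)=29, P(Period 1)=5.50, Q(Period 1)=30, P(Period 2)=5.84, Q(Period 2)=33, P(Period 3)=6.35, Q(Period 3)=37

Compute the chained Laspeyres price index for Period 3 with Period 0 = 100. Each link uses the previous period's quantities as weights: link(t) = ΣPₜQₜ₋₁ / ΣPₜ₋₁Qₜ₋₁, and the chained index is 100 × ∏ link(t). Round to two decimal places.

Link Period 0→Period 1:
ΣP(Period 1)Q(Period 0) = 2.29×231 + 4.77×54 + 5.50×29 = 528.99 + 257.58 + 159.5 = 946.07
ΣP(Period 0)Q(Period 0) = 2.57×231 + 5.01×54 + 4.25×29 = 593.67 + 270.54 + 123.25 = 987.46
link = 946.07/987.46 = 0.958084
Link Period 1→Period 2:
ΣP(Period 2)Q(Period 1) = 2.79×263 + 5.45×59 + 5.84×30 = 733.77 + 321.55 + 175.2 = 1230.52
ΣP(Period 1)Q(Period 1) = 2.29×263 + 4.77×59 + 5.50×30 = 602.27 + 281.43 + 165 = 1048.7
link = 1230.52/1048.7 = 1.173377
Link Period 2→Period 3:
ΣP(Period 3)Q(Period 2) = 2.69×303 + 6.62×68 + 6.35×33 = 815.07 + 450.16 + 209.55 = 1474.78
ΣP(Period 2)Q(Period 2) = 2.79×303 + 5.45×68 + 5.84×33 = 845.37 + 370.6 + 192.72 = 1408.69
link = 1474.78/1408.69 = 1.046916
Chained index = 100 × 0.958084 × 1.173377 × 1.046916 = 117.6936

117.69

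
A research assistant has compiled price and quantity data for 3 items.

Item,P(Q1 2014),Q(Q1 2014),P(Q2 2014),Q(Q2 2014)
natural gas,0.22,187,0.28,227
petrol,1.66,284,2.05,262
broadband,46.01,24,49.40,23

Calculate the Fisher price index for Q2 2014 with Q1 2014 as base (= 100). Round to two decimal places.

112.57

Laspeyres component (base-period weights):
ΣP(Q2 2014)Q(Q1 2014) = 0.28×187 + 2.05×284 + 49.40×24 = 52.36 + 582.2 + 1185.6 = 1820.16
ΣP(Q1 2014)Q(Q1 2014) = 0.22×187 + 1.66×284 + 46.01×24 = 41.14 + 471.44 + 1104.24 = 1616.82
L = 1820.16 / 1616.82 × 100 = 112.5765
Paasche component (current-period weights):
ΣP(Q2 2014)Q(Q2 2014) = 0.28×227 + 2.05×262 + 49.40×23 = 63.56 + 537.1 + 1136.2 = 1736.86
ΣP(Q1 2014)Q(Q2 2014) = 0.22×227 + 1.66×262 + 46.01×23 = 49.94 + 434.92 + 1058.23 = 1543.09
P = 1736.86 / 1543.09 × 100 = 112.5573
Fisher = √(L × P) = √(112.5765 × 112.5573) = 112.5669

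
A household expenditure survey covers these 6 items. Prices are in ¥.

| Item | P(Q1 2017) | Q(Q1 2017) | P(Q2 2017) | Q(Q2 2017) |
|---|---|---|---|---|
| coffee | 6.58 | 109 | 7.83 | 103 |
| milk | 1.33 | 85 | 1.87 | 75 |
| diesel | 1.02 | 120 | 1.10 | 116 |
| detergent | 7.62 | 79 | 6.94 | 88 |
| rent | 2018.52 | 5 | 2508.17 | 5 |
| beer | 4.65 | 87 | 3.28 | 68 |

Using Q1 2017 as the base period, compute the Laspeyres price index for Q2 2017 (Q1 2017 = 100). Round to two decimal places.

Laspeyres price index uses base-period quantities as weights.
ΣP(Q2 2017)·Q(Q1 2017) = 7.83×109 + 1.87×85 + 1.10×120 + 6.94×79 + 2508.17×5 + 3.28×87 = 853.47 + 158.95 + 132 + 548.26 + 12540.85 + 285.36 = 14518.89
ΣP(Q1 2017)·Q(Q1 2017) = 6.58×109 + 1.33×85 + 1.02×120 + 7.62×79 + 2018.52×5 + 4.65×87 = 717.22 + 113.05 + 122.4 + 601.98 + 10092.6 + 404.55 = 12051.8
Index = 14518.89 / 12051.8 × 100 = 120.4707

120.47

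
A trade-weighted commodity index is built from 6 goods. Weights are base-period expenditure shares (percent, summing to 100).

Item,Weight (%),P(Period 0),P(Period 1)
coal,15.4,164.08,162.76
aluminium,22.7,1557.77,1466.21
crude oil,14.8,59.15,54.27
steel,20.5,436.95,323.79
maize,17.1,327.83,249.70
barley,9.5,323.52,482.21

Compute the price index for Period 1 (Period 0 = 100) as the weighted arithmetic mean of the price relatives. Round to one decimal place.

92.6

coal: 15.4 × (162.76/164.08) = 15.4 × 0.991955 = 15.2761
aluminium: 22.7 × (1466.21/1557.77) = 22.7 × 0.941224 = 21.3658
crude oil: 14.8 × (54.27/59.15) = 14.8 × 0.917498 = 13.5790
steel: 20.5 × (323.79/436.95) = 20.5 × 0.741023 = 15.1910
maize: 17.1 × (249.70/327.83) = 17.1 × 0.761675 = 13.0246
barley: 9.5 × (482.21/323.52) = 9.5 × 1.490511 = 14.1599
Index = Σ wᵢ·(p₁ᵢ/p₀ᵢ) = 15.2761 + 21.3658 + 13.5790 + 15.1910 + 13.0246 + 14.1599 = 92.5963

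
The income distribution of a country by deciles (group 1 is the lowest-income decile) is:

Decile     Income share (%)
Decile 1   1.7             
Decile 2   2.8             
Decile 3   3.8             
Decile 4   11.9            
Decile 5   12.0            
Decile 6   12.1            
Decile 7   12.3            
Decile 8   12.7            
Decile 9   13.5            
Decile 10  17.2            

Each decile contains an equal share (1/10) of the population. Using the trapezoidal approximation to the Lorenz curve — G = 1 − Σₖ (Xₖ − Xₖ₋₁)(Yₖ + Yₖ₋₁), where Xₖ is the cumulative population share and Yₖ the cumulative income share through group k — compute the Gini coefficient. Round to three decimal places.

0.260

Cumulative income shares Yₖ: 0.0170, 0.0450, 0.0830, 0.2020, 0.3220, 0.4430, 0.5660, 0.6930, 0.8280, 1.0000
Σ (Xₖ−Xₖ₋₁)(Yₖ+Yₖ₋₁) = (1/10)(0.0170+0.0000) + (1/10)(0.0450+0.0170) + (1/10)(0.0830+0.0450) + (1/10)(0.2020+0.0830) + (1/10)(0.3220+0.2020) + (1/10)(0.4430+0.3220) + (1/10)(0.5660+0.4430) + (1/10)(0.6930+0.5660) + (1/10)(0.8280+0.6930) + (1/10)(1.0000+0.8280)
  = 0.0017 + 0.0062 + 0.0128 + 0.0285 + 0.0524 + 0.0765 + 0.1009 + 0.1259 + 0.1521 + 0.1828 = 0.7398
G = 1 − 0.7398 = 0.2602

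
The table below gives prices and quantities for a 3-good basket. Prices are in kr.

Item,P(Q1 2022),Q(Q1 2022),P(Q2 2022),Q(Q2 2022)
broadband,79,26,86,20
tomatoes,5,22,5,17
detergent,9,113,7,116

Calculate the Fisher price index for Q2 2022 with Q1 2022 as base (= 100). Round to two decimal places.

97.61

Laspeyres component (base-period weights):
ΣP(Q2 2022)Q(Q1 2022) = 86×26 + 5×22 + 7×113 = 2236 + 110 + 791 = 3137
ΣP(Q1 2022)Q(Q1 2022) = 79×26 + 5×22 + 9×113 = 2054 + 110 + 1017 = 3181
L = 3137 / 3181 × 100 = 98.6168
Paasche component (current-period weights):
ΣP(Q2 2022)Q(Q2 2022) = 86×20 + 5×17 + 7×116 = 1720 + 85 + 812 = 2617
ΣP(Q1 2022)Q(Q2 2022) = 79×20 + 5×17 + 9×116 = 1580 + 85 + 1044 = 2709
P = 2617 / 2709 × 100 = 96.6039
Fisher = √(L × P) = √(98.6168 × 96.6039) = 97.6052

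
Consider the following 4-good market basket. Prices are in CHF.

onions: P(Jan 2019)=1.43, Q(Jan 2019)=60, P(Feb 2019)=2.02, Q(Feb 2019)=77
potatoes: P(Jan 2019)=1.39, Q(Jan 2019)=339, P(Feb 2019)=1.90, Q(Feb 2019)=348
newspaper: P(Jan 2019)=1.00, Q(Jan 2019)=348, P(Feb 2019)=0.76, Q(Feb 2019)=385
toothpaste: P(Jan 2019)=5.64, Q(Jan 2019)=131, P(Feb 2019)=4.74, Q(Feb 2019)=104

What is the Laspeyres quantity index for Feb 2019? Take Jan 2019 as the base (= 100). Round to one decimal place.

Laspeyres quantity index uses base-period prices as weights.
ΣP(Jan 2019)·Q(Feb 2019) = 1.43×77 + 1.39×348 + 1.00×385 + 5.64×104 = 110.11 + 483.72 + 385 + 586.56 = 1565.39
ΣP(Jan 2019)·Q(Jan 2019) = 1.43×60 + 1.39×339 + 1.00×348 + 5.64×131 = 85.8 + 471.21 + 348 + 738.84 = 1643.85
Index = 1565.39 / 1643.85 × 100 = 95.2271

95.2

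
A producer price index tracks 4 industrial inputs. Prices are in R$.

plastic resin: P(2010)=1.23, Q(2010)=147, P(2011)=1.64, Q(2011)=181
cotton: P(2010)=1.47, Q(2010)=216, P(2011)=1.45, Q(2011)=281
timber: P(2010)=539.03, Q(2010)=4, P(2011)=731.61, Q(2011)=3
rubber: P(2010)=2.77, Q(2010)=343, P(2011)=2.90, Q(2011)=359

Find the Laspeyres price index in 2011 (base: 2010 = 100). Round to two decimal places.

Laspeyres price index uses base-period quantities as weights.
ΣP(2011)·Q(2010) = 1.64×147 + 1.45×216 + 731.61×4 + 2.90×343 = 241.08 + 313.2 + 2926.44 + 994.7 = 4475.42
ΣP(2010)·Q(2010) = 1.23×147 + 1.47×216 + 539.03×4 + 2.77×343 = 180.81 + 317.52 + 2156.12 + 950.11 = 3604.56
Index = 4475.42 / 3604.56 × 100 = 124.1600

124.16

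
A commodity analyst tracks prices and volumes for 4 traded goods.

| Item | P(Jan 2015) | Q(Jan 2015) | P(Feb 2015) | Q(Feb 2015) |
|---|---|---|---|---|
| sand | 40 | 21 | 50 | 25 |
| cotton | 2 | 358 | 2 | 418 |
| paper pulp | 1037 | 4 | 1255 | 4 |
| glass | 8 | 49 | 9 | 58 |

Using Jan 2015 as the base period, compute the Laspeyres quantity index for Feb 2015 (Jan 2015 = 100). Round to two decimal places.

Laspeyres quantity index uses base-period prices as weights.
ΣP(Jan 2015)·Q(Feb 2015) = 40×25 + 2×418 + 1037×4 + 8×58 = 1000 + 836 + 4148 + 464 = 6448
ΣP(Jan 2015)·Q(Jan 2015) = 40×21 + 2×358 + 1037×4 + 8×49 = 840 + 716 + 4148 + 392 = 6096
Index = 6448 / 6096 × 100 = 105.7743

105.77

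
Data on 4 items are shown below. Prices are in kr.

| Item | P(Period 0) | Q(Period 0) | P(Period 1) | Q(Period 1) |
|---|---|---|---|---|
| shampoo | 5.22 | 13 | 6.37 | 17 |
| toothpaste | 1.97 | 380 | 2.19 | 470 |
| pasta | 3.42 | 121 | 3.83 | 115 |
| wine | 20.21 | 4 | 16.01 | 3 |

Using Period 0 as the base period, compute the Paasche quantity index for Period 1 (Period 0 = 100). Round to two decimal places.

Paasche quantity index uses current-period prices as weights.
ΣP(Period 1)·Q(Period 1) = 6.37×17 + 2.19×470 + 3.83×115 + 16.01×3 = 108.29 + 1029.3 + 440.45 + 48.03 = 1626.07
ΣP(Period 1)·Q(Period 0) = 6.37×13 + 2.19×380 + 3.83×121 + 16.01×4 = 82.81 + 832.2 + 463.43 + 64.04 = 1442.48
Index = 1626.07 / 1442.48 × 100 = 112.7274

112.73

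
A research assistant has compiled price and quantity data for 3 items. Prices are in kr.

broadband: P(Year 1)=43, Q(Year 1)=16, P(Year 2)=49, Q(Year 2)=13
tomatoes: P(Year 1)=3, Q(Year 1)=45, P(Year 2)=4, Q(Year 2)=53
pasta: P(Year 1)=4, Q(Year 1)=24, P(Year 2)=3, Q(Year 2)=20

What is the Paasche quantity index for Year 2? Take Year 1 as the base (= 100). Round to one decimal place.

Paasche quantity index uses current-period prices as weights.
ΣP(Year 2)·Q(Year 2) = 49×13 + 4×53 + 3×20 = 637 + 212 + 60 = 909
ΣP(Year 2)·Q(Year 1) = 49×16 + 4×45 + 3×24 = 784 + 180 + 72 = 1036
Index = 909 / 1036 × 100 = 87.7413

87.7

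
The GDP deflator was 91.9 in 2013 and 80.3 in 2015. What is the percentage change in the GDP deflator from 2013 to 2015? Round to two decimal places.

-12.62%

Change = (80.3 − 91.9) / 91.9 × 100
       = -11.6 / 91.9 × 100 = -12.6224%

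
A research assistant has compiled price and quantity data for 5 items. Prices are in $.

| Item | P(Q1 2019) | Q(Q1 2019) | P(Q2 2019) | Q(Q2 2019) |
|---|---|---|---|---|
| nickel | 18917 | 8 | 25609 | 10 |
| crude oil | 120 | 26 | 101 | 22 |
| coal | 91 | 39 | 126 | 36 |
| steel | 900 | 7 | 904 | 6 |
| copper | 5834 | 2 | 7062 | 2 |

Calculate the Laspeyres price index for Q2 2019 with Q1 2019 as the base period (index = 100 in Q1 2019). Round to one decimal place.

132.3

Laspeyres price index uses base-period quantities as weights.
ΣP(Q2 2019)·Q(Q1 2019) = 25609×8 + 101×26 + 126×39 + 904×7 + 7062×2 = 204872 + 2626 + 4914 + 6328 + 14124 = 232864
ΣP(Q1 2019)·Q(Q1 2019) = 18917×8 + 120×26 + 91×39 + 900×7 + 5834×2 = 151336 + 3120 + 3549 + 6300 + 11668 = 175973
Index = 232864 / 175973 × 100 = 132.3294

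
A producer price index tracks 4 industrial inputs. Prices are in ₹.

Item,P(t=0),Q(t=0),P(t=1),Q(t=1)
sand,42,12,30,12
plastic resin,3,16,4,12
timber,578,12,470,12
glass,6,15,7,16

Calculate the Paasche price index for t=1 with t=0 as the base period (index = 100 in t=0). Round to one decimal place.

81.4

Paasche price index uses current-period quantities as weights.
ΣP(t=1)·Q(t=1) = 30×12 + 4×12 + 470×12 + 7×16 = 360 + 48 + 5640 + 112 = 6160
ΣP(t=0)·Q(t=1) = 42×12 + 3×12 + 578×12 + 6×16 = 504 + 36 + 6936 + 96 = 7572
Index = 6160 / 7572 × 100 = 81.3524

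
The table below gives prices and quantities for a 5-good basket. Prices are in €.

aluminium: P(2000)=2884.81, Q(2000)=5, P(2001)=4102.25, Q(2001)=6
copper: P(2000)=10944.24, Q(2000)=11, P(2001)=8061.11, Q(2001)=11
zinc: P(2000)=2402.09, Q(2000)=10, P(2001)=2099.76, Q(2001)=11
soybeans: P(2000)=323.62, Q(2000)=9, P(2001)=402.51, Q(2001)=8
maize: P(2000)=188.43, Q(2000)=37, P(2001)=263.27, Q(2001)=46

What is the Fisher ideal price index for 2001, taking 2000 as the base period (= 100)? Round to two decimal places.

85.79

Laspeyres component (base-period weights):
ΣP(2001)Q(2000) = 4102.25×5 + 8061.11×11 + 2099.76×10 + 402.51×9 + 263.27×37 = 20511.25 + 88672.21 + 20997.6 + 3622.59 + 9740.99 = 143544.64
ΣP(2000)Q(2000) = 2884.81×5 + 10944.24×11 + 2402.09×10 + 323.62×9 + 188.43×37 = 14424.05 + 120386.64 + 24020.9 + 2912.58 + 6971.91 = 168716.08
L = 143544.64 / 168716.08 × 100 = 85.0806
Paasche component (current-period weights):
ΣP(2001)Q(2001) = 4102.25×6 + 8061.11×11 + 2099.76×11 + 402.51×8 + 263.27×46 = 24613.5 + 88672.21 + 23097.36 + 3220.08 + 12110.42 = 151713.57
ΣP(2000)Q(2001) = 2884.81×6 + 10944.24×11 + 2402.09×11 + 323.62×8 + 188.43×46 = 17308.86 + 120386.64 + 26422.99 + 2588.96 + 8667.78 = 175375.23
P = 151713.57 / 175375.23 × 100 = 86.5080
Fisher = √(L × P) = √(85.0806 × 86.5080) = 85.7913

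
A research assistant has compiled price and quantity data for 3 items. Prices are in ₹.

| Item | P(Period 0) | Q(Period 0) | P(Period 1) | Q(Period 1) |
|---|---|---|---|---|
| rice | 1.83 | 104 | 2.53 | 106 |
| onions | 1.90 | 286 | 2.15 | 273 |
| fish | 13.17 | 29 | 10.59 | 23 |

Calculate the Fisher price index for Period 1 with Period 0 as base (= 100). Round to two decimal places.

Laspeyres component (base-period weights):
ΣP(Period 1)Q(Period 0) = 2.53×104 + 2.15×286 + 10.59×29 = 263.12 + 614.9 + 307.11 = 1185.13
ΣP(Period 0)Q(Period 0) = 1.83×104 + 1.90×286 + 13.17×29 = 190.32 + 543.4 + 381.93 = 1115.65
L = 1185.13 / 1115.65 × 100 = 106.2278
Paasche component (current-period weights):
ΣP(Period 1)Q(Period 1) = 2.53×106 + 2.15×273 + 10.59×23 = 268.18 + 586.95 + 243.57 = 1098.7
ΣP(Period 0)Q(Period 1) = 1.83×106 + 1.90×273 + 13.17×23 = 193.98 + 518.7 + 302.91 = 1015.59
P = 1098.7 / 1015.59 × 100 = 108.1834
Fisher = √(L × P) = √(106.2278 × 108.1834) = 107.2011

107.20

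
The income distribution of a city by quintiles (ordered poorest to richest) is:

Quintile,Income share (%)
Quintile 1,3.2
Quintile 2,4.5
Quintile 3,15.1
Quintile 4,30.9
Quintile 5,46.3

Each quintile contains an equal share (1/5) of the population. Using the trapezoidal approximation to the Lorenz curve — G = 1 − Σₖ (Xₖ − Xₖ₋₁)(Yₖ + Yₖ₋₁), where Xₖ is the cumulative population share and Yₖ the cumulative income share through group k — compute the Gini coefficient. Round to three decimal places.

Cumulative income shares Yₖ: 0.0320, 0.0770, 0.2280, 0.5370, 1.0000
Σ (Xₖ−Xₖ₋₁)(Yₖ+Yₖ₋₁) = (1/5)(0.0320+0.0000) + (1/5)(0.0770+0.0320) + (1/5)(0.2280+0.0770) + (1/5)(0.5370+0.2280) + (1/5)(1.0000+0.5370)
  = 0.0064 + 0.0218 + 0.0610 + 0.1530 + 0.3074 = 0.5496
G = 1 − 0.5496 = 0.4504

0.450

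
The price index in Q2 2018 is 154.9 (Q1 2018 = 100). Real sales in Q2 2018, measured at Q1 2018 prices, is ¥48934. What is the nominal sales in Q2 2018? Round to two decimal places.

Nominal = Real × (Index/100) = 48934 × (154.9/100)
        = 48934 × 1.549 = 75798.7660

75798.77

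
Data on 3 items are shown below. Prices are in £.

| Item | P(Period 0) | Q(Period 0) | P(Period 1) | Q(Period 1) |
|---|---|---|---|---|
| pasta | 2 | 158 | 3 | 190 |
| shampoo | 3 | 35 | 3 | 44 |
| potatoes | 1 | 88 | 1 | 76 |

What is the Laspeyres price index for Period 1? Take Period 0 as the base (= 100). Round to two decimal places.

131.04

Laspeyres price index uses base-period quantities as weights.
ΣP(Period 1)·Q(Period 0) = 3×158 + 3×35 + 1×88 = 474 + 105 + 88 = 667
ΣP(Period 0)·Q(Period 0) = 2×158 + 3×35 + 1×88 = 316 + 105 + 88 = 509
Index = 667 / 509 × 100 = 131.0413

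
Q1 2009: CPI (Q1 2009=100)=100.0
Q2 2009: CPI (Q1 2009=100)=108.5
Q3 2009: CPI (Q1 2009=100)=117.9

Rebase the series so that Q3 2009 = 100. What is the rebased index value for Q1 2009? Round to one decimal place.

Rebased(Q1 2009) = 100.0 / 117.9 × 100 = 84.8176

84.8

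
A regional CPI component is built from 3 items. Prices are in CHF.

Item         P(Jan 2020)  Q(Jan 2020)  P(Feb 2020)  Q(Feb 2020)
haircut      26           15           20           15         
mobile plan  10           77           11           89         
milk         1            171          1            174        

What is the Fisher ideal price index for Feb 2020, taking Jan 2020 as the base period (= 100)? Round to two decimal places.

99.48

Laspeyres component (base-period weights):
ΣP(Feb 2020)Q(Jan 2020) = 20×15 + 11×77 + 1×171 = 300 + 847 + 171 = 1318
ΣP(Jan 2020)Q(Jan 2020) = 26×15 + 10×77 + 1×171 = 390 + 770 + 171 = 1331
L = 1318 / 1331 × 100 = 99.0233
Paasche component (current-period weights):
ΣP(Feb 2020)Q(Feb 2020) = 20×15 + 11×89 + 1×174 = 300 + 979 + 174 = 1453
ΣP(Jan 2020)Q(Feb 2020) = 26×15 + 10×89 + 1×174 = 390 + 890 + 174 = 1454
P = 1453 / 1454 × 100 = 99.9312
Fisher = √(L × P) = √(99.0233 × 99.9312) = 99.4762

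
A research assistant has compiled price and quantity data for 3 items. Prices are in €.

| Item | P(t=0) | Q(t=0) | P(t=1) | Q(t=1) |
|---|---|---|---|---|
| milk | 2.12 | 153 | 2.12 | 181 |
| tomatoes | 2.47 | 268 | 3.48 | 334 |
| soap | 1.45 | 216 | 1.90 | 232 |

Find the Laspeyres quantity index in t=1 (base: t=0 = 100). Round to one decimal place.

118.9

Laspeyres quantity index uses base-period prices as weights.
ΣP(t=0)·Q(t=1) = 2.12×181 + 2.47×334 + 1.45×232 = 383.72 + 824.98 + 336.4 = 1545.1
ΣP(t=0)·Q(t=0) = 2.12×153 + 2.47×268 + 1.45×216 = 324.36 + 661.96 + 313.2 = 1299.52
Index = 1545.1 / 1299.52 × 100 = 118.8977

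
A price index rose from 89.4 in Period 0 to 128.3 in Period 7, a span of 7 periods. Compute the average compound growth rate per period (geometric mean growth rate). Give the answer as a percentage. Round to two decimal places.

5.30%

Growth factor = (128.3/89.4)^(1/7) = (1.435123)^(1/7) = 1.052962
Growth rate = 1.052962 − 1 = 0.052962 = 5.2962%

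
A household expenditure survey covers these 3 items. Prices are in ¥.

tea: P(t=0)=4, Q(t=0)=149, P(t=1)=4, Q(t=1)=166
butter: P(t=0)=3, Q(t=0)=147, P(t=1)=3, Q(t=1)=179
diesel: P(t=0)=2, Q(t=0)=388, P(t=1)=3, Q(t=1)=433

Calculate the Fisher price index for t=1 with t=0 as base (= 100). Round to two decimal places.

Laspeyres component (base-period weights):
ΣP(t=1)Q(t=0) = 4×149 + 3×147 + 3×388 = 596 + 441 + 1164 = 2201
ΣP(t=0)Q(t=0) = 4×149 + 3×147 + 2×388 = 596 + 441 + 776 = 1813
L = 2201 / 1813 × 100 = 121.4010
Paasche component (current-period weights):
ΣP(t=1)Q(t=1) = 4×166 + 3×179 + 3×433 = 664 + 537 + 1299 = 2500
ΣP(t=0)Q(t=1) = 4×166 + 3×179 + 2×433 = 664 + 537 + 866 = 2067
P = 2500 / 2067 × 100 = 120.9482
Fisher = √(L × P) = √(121.4010 × 120.9482) = 121.1744

121.17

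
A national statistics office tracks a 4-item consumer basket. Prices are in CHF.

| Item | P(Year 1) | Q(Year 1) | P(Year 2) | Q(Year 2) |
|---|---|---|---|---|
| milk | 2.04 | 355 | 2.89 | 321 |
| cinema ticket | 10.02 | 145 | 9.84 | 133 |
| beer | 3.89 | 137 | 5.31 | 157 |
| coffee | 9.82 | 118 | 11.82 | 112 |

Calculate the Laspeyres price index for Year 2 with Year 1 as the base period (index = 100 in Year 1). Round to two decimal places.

118.25

Laspeyres price index uses base-period quantities as weights.
ΣP(Year 2)·Q(Year 1) = 2.89×355 + 9.84×145 + 5.31×137 + 11.82×118 = 1025.95 + 1426.8 + 727.47 + 1394.76 = 4574.98
ΣP(Year 1)·Q(Year 1) = 2.04×355 + 10.02×145 + 3.89×137 + 9.82×118 = 724.2 + 1452.9 + 532.93 + 1158.76 = 3868.79
Index = 4574.98 / 3868.79 × 100 = 118.2535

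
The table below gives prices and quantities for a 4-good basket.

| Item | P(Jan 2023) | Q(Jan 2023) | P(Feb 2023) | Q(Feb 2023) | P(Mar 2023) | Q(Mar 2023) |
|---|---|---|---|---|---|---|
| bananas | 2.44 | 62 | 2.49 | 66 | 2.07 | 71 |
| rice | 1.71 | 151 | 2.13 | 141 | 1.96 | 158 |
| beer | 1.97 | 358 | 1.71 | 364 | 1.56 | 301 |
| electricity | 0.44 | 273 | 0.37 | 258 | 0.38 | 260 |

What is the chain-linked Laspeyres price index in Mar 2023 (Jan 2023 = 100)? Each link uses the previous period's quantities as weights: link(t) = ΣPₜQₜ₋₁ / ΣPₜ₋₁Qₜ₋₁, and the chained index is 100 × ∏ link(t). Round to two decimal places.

87.86

Link Jan 2023→Feb 2023:
ΣP(Feb 2023)Q(Jan 2023) = 2.49×62 + 2.13×151 + 1.71×358 + 0.37×273 = 154.38 + 321.63 + 612.18 + 101.01 = 1189.2
ΣP(Jan 2023)Q(Jan 2023) = 2.44×62 + 1.71×151 + 1.97×358 + 0.44×273 = 151.28 + 258.21 + 705.26 + 120.12 = 1234.87
link = 1189.2/1234.87 = 0.963016
Link Feb 2023→Mar 2023:
ΣP(Mar 2023)Q(Feb 2023) = 2.07×66 + 1.96×141 + 1.56×364 + 0.38×258 = 136.62 + 276.36 + 567.84 + 98.04 = 1078.86
ΣP(Feb 2023)Q(Feb 2023) = 2.49×66 + 2.13×141 + 1.71×364 + 0.37×258 = 164.34 + 300.33 + 622.44 + 95.46 = 1182.57
link = 1078.86/1182.57 = 0.912301
Chained index = 100 × 0.963016 × 0.912301 = 87.8561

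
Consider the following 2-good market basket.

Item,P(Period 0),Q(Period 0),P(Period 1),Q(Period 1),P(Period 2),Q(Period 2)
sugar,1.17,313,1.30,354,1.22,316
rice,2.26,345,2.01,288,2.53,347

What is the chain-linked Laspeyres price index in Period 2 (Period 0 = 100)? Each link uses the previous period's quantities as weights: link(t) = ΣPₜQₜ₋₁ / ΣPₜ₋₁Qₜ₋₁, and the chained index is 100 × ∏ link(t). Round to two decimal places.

Link Period 0→Period 1:
ΣP(Period 1)Q(Period 0) = 1.30×313 + 2.01×345 = 406.9 + 693.45 = 1100.35
ΣP(Period 0)Q(Period 0) = 1.17×313 + 2.26×345 = 366.21 + 779.7 = 1145.91
link = 1100.35/1145.91 = 0.960241
Link Period 1→Period 2:
ΣP(Period 2)Q(Period 1) = 1.22×354 + 2.53×288 = 431.88 + 728.64 = 1160.52
ΣP(Period 1)Q(Period 1) = 1.30×354 + 2.01×288 = 460.2 + 578.88 = 1039.08
link = 1160.52/1039.08 = 1.116873
Chained index = 100 × 0.960241 × 1.116873 = 107.2467

107.25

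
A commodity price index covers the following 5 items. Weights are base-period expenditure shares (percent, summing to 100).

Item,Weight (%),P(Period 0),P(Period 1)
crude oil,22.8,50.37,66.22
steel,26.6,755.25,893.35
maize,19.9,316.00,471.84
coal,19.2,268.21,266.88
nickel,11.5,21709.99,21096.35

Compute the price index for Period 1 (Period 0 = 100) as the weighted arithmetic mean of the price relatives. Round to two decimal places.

121.43

crude oil: 22.8 × (66.22/50.37) = 22.8 × 1.314671 = 29.9745
steel: 26.6 × (893.35/755.25) = 26.6 × 1.182853 = 31.4639
maize: 19.9 × (471.84/316.00) = 19.9 × 1.493165 = 29.7140
coal: 19.2 × (266.88/268.21) = 19.2 × 0.995041 = 19.1048
nickel: 11.5 × (21096.35/21709.99) = 11.5 × 0.971735 = 11.1749
Index = Σ wᵢ·(p₁ᵢ/p₀ᵢ) = 29.9745 + 31.4639 + 29.7140 + 19.1048 + 11.1749 = 121.4321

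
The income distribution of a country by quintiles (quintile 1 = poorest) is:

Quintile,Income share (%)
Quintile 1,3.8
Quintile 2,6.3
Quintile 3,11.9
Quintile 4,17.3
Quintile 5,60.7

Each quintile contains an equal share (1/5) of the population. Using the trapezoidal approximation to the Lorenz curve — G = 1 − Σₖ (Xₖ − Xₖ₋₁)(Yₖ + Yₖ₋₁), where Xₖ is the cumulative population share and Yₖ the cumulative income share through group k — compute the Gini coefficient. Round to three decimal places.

Cumulative income shares Yₖ: 0.0380, 0.1010, 0.2200, 0.3930, 1.0000
Σ (Xₖ−Xₖ₋₁)(Yₖ+Yₖ₋₁) = (1/5)(0.0380+0.0000) + (1/5)(0.1010+0.0380) + (1/5)(0.2200+0.1010) + (1/5)(0.3930+0.2200) + (1/5)(1.0000+0.3930)
  = 0.0076 + 0.0278 + 0.0642 + 0.1226 + 0.2786 = 0.5008
G = 1 − 0.5008 = 0.4992

0.499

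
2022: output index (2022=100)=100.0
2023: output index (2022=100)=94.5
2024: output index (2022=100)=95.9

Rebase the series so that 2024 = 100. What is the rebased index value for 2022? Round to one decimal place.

Rebased(2022) = 100.0 / 95.9 × 100 = 104.2753

104.3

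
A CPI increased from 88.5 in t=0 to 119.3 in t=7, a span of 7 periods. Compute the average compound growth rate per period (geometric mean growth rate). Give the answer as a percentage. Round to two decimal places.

4.36%

Growth factor = (119.3/88.5)^(1/7) = (1.348023)^(1/7) = 1.043586
Growth rate = 1.043586 − 1 = 0.043586 = 4.3586%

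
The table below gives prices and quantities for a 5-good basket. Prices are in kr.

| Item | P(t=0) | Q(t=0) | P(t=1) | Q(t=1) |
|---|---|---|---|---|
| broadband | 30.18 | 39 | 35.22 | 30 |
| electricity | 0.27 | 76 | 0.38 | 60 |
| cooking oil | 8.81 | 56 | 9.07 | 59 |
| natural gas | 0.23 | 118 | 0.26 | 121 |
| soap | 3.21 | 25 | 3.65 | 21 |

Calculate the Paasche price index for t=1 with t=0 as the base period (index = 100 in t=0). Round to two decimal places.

112.11

Paasche price index uses current-period quantities as weights.
ΣP(t=1)·Q(t=1) = 35.22×30 + 0.38×60 + 9.07×59 + 0.26×121 + 3.65×21 = 1056.6 + 22.8 + 535.13 + 31.46 + 76.65 = 1722.64
ΣP(t=0)·Q(t=1) = 30.18×30 + 0.27×60 + 8.81×59 + 0.23×121 + 3.21×21 = 905.4 + 16.2 + 519.79 + 27.83 + 67.41 = 1536.63
Index = 1722.64 / 1536.63 × 100 = 112.1051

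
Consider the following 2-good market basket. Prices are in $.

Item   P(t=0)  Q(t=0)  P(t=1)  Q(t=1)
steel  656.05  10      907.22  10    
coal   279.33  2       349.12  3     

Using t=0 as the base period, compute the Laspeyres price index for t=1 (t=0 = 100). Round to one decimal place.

137.2

Laspeyres price index uses base-period quantities as weights.
ΣP(t=1)·Q(t=0) = 907.22×10 + 349.12×2 = 9072.2 + 698.24 = 9770.44
ΣP(t=0)·Q(t=0) = 656.05×10 + 279.33×2 = 6560.5 + 558.66 = 7119.16
Index = 9770.44 / 7119.16 × 100 = 137.2415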